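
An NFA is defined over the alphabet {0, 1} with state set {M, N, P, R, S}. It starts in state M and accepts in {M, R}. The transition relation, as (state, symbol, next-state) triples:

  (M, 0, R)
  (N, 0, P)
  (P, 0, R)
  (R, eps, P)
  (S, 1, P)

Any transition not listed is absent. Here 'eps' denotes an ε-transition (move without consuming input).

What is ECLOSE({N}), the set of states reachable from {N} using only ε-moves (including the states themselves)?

{N}

Begin with {N}.
No ε-moves leave this set, so the closure equals the set itself.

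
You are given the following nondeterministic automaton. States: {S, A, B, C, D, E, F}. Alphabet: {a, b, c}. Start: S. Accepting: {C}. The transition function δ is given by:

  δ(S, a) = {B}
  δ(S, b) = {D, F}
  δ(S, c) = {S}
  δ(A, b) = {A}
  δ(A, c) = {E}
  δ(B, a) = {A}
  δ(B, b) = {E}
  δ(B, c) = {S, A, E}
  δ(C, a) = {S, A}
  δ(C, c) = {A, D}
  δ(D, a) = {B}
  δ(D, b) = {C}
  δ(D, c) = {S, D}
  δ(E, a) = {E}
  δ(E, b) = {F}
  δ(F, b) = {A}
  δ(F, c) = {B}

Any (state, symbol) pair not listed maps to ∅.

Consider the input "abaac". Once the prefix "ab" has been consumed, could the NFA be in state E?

Start in {S}.
Read 'a': S→{B}; now {B}.
Read 'b': B→{E}; now {E}.
State E is in {E}.

Yes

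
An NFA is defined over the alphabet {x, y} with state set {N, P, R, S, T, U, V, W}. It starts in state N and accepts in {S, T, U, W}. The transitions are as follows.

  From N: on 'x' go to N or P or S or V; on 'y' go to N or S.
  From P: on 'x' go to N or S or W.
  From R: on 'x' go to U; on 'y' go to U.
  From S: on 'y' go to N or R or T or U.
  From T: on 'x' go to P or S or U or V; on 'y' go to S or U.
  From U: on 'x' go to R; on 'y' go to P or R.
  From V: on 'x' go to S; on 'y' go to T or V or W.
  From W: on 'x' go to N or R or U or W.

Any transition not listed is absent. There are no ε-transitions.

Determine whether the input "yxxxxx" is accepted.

Start in {N}.
Read 'y': {N} → {N, S}.
Read 'x': {N, S} → {N, P, S, V}.
Read 'x': {N, P, S, V} → {N, P, S, V, W}.
Read 'x': {N, P, S, V, W} → {N, P, R, S, U, V, W}.
Read 'x': {N, P, R, S, U, V, W} → {N, P, R, S, U, V, W}.
Read 'x': {N, P, R, S, U, V, W} → {N, P, R, S, U, V, W}.
The final set {N, P, R, S, U, V, W} contains the accepting states S, U, W.

Yes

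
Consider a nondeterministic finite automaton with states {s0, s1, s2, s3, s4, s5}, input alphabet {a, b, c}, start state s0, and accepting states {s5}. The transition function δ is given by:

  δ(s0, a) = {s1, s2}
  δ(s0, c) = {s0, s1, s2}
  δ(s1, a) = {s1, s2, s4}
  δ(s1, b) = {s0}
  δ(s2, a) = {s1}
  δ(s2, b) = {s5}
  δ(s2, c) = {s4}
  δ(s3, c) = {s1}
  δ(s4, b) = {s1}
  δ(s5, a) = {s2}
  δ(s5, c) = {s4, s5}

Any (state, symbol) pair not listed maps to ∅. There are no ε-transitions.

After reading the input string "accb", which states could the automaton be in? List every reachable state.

∅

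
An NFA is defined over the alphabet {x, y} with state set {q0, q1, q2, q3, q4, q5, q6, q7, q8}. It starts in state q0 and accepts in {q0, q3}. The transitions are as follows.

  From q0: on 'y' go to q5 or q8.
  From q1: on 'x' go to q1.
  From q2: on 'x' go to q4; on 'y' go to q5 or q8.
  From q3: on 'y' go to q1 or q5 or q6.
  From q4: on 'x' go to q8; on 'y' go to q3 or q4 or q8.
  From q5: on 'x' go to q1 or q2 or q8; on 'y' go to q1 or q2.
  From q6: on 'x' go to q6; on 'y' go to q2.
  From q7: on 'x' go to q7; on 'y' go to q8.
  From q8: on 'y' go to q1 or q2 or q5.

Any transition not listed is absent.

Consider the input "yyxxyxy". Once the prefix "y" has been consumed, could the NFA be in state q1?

No

Start in {q0}.
Read 'y': q0→{q5, q8}; now {q5, q8}.
State q1 is not in {q5, q8}.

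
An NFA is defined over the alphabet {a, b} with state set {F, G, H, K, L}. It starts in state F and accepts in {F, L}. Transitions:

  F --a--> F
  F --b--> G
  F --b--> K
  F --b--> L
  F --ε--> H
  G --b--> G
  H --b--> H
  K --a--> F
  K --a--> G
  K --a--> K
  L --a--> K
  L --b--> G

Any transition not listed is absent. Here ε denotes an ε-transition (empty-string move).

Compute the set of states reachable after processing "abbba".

Start: ε-closure({F}) = {F, H}.
Read 'a': F→{F}, H→∅; union {F}; ε-closure = {F, H}.
Read 'b': F→{G, K, L}, H→{H}; now {G, H, K, L}.
Read 'b': G→{G}, H→{H}, K→∅, L→{G}; now {G, H}.
Read 'b': G→{G}, H→{H}; now {G, H}.
Read 'a': G→∅, H→∅; now ∅.

∅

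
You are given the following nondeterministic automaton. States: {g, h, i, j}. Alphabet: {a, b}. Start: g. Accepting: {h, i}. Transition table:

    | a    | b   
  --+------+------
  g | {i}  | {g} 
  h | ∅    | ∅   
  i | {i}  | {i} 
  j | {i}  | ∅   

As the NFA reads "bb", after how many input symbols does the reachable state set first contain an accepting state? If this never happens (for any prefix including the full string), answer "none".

none

Start in {g}.
Read 'b': g→{g}; now {g}.
Read 'b': g→{g}; now {g}.
No reachable set along the way intersects F.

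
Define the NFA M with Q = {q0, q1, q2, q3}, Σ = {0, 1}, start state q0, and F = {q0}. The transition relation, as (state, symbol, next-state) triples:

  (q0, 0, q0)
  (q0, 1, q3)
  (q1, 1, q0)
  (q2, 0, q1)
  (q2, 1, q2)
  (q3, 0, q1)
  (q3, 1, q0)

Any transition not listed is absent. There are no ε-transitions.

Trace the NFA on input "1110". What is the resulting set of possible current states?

Start in {q0}.
Read '1': q0→{q3}; now {q3}.
Read '1': q3→{q0}; now {q0}.
Read '1': q0→{q3}; now {q3}.
Read '0': q3→{q1}; now {q1}.

{q1}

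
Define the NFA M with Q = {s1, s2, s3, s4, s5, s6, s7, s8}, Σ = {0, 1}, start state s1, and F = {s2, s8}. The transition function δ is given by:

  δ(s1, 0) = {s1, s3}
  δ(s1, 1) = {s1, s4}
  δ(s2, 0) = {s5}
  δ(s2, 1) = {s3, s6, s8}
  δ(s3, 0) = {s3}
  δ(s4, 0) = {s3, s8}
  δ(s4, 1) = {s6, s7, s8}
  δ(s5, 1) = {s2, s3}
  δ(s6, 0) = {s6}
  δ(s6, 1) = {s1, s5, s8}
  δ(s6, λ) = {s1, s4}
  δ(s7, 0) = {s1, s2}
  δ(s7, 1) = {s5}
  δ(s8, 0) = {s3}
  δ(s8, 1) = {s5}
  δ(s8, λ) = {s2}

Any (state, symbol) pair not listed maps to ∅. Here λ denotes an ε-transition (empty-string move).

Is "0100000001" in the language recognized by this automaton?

No

Start in {s1}.
Read '0': s1→{s1, s3}; now {s1, s3}.
Read '1': s1→{s1, s4}, s3→∅; now {s1, s4}.
Read '0': s1→{s1, s3}, s4→{s3, s8}; union {s1, s3, s8}; ε-closure = {s1, s2, s3, s8}.
Read '0': s1→{s1, s3}, s2→{s5}, s3→{s3}, s8→{s3}; now {s1, s3, s5}.
Read '0': s1→{s1, s3}, s3→{s3}, s5→∅; now {s1, s3}.
Read '0': s1→{s1, s3}, s3→{s3}; now {s1, s3}.
Read '0': s1→{s1, s3}, s3→{s3}; now {s1, s3}.
Read '0': s1→{s1, s3}, s3→{s3}; now {s1, s3}.
Read '0': s1→{s1, s3}, s3→{s3}; now {s1, s3}.
Read '1': s1→{s1, s4}, s3→∅; now {s1, s4}.
The final set {s1, s4} contains no accepting state.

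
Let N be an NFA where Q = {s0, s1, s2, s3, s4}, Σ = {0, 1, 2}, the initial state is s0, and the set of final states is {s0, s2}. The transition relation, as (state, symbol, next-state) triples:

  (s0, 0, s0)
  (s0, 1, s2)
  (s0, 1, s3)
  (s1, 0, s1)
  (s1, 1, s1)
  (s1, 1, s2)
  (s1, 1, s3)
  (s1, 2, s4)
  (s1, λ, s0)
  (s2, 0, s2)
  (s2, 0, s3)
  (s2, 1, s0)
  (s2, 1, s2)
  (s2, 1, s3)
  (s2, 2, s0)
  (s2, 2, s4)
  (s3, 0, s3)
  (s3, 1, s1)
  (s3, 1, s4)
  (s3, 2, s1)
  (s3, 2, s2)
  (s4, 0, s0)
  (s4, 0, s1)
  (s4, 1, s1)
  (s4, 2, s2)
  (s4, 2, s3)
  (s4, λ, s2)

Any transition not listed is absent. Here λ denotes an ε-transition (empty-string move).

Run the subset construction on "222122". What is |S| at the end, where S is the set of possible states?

Start in {s0}.
Read '2': s0→∅; now ∅.
The set is empty and remains empty for the remaining 5 symbols.
That set has 0 states.

0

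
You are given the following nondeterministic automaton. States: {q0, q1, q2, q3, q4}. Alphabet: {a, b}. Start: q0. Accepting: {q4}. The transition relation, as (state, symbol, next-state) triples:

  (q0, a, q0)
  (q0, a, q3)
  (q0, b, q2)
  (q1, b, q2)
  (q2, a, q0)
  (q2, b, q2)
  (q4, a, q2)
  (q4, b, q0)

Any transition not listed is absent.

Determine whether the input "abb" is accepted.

Start in {q0}.
Read 'a': {q0} → {q0, q3}.
Read 'b': {q0, q3} → {q2}.
Read 'b': {q2} → {q2}.
The final set {q2} contains no accepting state.

No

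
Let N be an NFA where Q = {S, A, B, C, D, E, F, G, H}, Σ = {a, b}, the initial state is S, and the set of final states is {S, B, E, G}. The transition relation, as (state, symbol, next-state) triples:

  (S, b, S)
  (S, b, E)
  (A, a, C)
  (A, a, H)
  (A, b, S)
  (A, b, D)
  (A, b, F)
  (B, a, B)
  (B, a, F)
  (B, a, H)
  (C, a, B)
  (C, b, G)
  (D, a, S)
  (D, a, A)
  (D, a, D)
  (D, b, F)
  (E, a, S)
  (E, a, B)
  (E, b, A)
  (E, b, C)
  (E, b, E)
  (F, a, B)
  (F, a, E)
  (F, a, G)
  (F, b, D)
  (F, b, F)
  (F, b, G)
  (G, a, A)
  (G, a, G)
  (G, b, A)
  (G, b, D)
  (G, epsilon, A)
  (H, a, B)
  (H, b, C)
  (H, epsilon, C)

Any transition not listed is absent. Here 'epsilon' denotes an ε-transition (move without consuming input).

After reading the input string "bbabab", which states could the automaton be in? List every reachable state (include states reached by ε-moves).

Start in {S}.
Read 'b': {S} → {S, E}.
Read 'b': {S, E} → {S, A, C, E}.
Read 'a': {S, A, C, E} → {S, B, C, H}.
Read 'b': {S, B, C, H} → {S, A, C, E, G}.
Read 'a': {S, A, C, E, G} → {S, A, B, C, G, H}.
Read 'b': {S, A, B, C, G, H} → {S, A, C, D, E, F, G}.

{S, A, C, D, E, F, G}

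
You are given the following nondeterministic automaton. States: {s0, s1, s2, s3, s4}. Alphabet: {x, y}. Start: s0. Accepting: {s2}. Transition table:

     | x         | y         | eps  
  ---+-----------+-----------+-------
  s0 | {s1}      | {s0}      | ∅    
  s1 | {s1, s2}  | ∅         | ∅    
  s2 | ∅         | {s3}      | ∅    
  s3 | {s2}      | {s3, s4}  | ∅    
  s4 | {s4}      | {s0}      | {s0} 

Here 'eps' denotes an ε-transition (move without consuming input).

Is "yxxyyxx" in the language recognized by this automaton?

Yes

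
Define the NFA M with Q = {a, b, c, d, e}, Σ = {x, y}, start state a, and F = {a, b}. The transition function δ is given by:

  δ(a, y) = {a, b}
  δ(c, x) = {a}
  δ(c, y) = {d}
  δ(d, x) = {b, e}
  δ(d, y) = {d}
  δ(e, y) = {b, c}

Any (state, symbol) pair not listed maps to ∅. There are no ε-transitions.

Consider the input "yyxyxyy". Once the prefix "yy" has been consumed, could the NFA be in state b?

Yes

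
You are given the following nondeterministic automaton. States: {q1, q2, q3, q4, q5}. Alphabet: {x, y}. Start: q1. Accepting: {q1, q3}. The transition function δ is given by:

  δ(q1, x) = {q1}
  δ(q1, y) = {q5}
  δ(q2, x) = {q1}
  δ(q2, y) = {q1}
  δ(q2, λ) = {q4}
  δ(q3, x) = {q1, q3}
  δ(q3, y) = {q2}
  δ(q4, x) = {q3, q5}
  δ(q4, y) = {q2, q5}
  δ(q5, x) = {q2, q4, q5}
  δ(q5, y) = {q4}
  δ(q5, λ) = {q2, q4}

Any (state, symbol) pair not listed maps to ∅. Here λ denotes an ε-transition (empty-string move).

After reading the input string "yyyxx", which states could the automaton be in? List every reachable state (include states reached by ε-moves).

{q1, q2, q3, q4, q5}

Start in {q1}.
Read 'y': {q1} → {q2, q4, q5}.
Read 'y': {q2, q4, q5} → {q1, q2, q4, q5}.
Read 'y': {q1, q2, q4, q5} → {q1, q2, q4, q5}.
Read 'x': {q1, q2, q4, q5} → {q1, q2, q3, q4, q5}.
Read 'x': {q1, q2, q3, q4, q5} → {q1, q2, q3, q4, q5}.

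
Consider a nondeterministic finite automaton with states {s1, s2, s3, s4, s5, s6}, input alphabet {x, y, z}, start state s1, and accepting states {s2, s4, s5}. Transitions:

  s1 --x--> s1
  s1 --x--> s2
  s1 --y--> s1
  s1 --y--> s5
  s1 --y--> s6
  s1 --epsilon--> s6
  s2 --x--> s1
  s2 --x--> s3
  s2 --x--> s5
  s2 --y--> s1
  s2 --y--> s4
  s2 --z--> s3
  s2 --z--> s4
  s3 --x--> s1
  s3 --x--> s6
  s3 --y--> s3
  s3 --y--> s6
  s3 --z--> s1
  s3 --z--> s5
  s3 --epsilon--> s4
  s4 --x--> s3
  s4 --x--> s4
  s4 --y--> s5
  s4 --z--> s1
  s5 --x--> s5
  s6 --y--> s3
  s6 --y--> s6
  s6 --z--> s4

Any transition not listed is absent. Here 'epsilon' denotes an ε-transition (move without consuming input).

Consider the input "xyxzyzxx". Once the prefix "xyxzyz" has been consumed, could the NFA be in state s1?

Start: ε-closure({s1}) = {s1, s6}.
Read 'x': {s1, s6} → {s1, s2, s6}.
Read 'y': {s1, s2, s6} → {s1, s3, s4, s5, s6}.
Read 'x': {s1, s3, s4, s5, s6} → {s1, s2, s3, s4, s5, s6}.
Read 'z': {s1, s2, s3, s4, s5, s6} → {s1, s3, s4, s5, s6}.
Read 'y': {s1, s3, s4, s5, s6} → {s1, s3, s4, s5, s6}.
Read 'z': {s1, s3, s4, s5, s6} → {s1, s4, s5, s6}.
State s1 is in {s1, s4, s5, s6}.

Yes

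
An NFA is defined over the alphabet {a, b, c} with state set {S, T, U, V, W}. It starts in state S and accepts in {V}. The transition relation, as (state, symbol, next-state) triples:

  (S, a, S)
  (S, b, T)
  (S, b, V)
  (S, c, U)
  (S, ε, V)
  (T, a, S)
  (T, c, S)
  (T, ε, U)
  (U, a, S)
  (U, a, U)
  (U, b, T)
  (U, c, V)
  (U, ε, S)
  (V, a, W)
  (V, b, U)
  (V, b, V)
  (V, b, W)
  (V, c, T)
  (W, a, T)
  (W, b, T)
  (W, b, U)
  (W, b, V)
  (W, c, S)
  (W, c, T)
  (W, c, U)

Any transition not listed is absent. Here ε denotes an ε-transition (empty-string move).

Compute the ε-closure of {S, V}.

Begin with {S, V}.
No ε-moves leave this set, so the closure equals the set itself.

{S, V}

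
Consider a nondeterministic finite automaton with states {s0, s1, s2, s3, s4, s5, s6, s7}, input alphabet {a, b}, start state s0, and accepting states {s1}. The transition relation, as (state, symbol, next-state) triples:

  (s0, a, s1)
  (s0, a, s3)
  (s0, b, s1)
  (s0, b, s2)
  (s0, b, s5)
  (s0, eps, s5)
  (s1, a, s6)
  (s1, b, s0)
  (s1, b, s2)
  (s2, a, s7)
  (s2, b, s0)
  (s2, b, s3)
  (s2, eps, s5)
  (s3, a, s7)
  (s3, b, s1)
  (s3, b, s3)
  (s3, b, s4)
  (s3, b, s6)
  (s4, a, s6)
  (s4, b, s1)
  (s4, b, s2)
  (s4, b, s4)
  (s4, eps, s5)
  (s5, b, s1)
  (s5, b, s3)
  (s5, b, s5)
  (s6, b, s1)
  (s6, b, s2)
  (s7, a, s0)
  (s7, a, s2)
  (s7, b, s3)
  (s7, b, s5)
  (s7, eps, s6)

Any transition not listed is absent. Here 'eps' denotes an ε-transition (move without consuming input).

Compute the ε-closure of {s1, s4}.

Begin with {s1, s4}.
ε-move s4 → s5; add s5.

{s1, s4, s5}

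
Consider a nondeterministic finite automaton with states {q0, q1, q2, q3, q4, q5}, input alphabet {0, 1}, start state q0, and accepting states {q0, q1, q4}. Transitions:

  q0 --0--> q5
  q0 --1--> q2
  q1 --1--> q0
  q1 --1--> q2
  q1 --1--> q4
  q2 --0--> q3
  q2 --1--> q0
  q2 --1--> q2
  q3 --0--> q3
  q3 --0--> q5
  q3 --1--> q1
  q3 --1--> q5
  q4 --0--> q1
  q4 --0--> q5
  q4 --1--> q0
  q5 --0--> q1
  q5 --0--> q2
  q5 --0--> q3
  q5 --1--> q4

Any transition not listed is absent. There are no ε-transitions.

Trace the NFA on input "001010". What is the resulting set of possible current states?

{q1, q2, q3, q5}

Start in {q0}.
Read '0': {q0} → {q5}.
Read '0': {q5} → {q1, q2, q3}.
Read '1': {q1, q2, q3} → {q0, q1, q2, q4, q5}.
Read '0': {q0, q1, q2, q4, q5} → {q1, q2, q3, q5}.
Read '1': {q1, q2, q3, q5} → {q0, q1, q2, q4, q5}.
Read '0': {q0, q1, q2, q4, q5} → {q1, q2, q3, q5}.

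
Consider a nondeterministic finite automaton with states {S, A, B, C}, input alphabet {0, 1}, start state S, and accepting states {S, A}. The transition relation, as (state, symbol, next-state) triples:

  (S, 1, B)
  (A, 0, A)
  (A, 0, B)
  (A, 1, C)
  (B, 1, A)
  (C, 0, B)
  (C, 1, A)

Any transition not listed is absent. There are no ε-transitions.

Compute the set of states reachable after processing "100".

Start in {S}.
Read '1': {S} → {B}.
Read '0': {B} → ∅.
The set is empty and remains empty for the remaining 1 symbol.

∅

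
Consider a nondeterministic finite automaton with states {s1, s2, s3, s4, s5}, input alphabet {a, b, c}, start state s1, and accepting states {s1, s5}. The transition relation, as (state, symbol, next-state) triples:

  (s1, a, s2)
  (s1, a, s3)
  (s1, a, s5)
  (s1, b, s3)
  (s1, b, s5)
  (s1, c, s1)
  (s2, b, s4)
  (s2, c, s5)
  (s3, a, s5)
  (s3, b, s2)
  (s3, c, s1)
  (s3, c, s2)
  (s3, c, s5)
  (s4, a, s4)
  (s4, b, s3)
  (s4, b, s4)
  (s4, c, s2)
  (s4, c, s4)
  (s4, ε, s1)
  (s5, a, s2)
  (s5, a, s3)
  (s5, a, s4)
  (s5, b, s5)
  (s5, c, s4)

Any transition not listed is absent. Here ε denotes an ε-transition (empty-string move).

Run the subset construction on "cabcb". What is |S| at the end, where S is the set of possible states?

4

Start in {s1}.
Read 'c': {s1} → {s1}.
Read 'a': {s1} → {s2, s3, s5}.
Read 'b': {s2, s3, s5} → {s1, s2, s4, s5}.
Read 'c': {s1, s2, s4, s5} → {s1, s2, s4, s5}.
Read 'b': {s1, s2, s4, s5} → {s1, s3, s4, s5}.
That set has 4 states.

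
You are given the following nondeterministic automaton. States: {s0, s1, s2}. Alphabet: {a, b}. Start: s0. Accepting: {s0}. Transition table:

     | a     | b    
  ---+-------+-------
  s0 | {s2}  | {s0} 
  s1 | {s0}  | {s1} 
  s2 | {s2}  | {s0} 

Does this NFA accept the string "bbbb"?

Yes

Start in {s0}.
Read 'b': s0→{s0}; now {s0}.
Read 'b': s0→{s0}; now {s0}.
Read 'b': s0→{s0}; now {s0}.
Read 'b': s0→{s0}; now {s0}.
The final set {s0} contains the accepting state s0.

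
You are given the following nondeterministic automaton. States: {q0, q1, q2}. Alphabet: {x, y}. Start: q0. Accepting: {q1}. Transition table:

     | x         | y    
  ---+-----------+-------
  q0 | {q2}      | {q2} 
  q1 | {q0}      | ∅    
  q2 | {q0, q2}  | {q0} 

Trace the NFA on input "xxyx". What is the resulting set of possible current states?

Start in {q0}.
Read 'x': q0→{q2}; now {q2}.
Read 'x': q2→{q0, q2}; now {q0, q2}.
Read 'y': q0→{q2}, q2→{q0}; now {q0, q2}.
Read 'x': q0→{q2}, q2→{q0, q2}; now {q0, q2}.

{q0, q2}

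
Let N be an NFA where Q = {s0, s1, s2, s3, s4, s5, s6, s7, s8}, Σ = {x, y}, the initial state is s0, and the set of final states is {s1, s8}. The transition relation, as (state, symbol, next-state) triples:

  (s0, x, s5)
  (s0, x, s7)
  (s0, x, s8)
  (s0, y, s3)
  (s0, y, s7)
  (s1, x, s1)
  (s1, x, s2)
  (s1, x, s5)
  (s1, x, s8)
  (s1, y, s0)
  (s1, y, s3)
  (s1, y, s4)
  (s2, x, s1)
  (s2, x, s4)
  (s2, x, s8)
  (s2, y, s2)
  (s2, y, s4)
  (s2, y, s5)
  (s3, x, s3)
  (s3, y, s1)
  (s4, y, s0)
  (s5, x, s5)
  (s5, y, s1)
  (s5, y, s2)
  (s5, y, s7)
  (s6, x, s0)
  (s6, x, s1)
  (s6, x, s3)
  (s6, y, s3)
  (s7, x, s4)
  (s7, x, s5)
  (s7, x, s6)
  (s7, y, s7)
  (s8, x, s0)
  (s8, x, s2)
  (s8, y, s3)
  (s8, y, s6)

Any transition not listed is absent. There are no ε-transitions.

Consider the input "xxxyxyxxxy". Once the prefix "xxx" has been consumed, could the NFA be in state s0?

Yes

Start in {s0}.
Read 'x': {s0} → {s5, s7, s8}.
Read 'x': {s5, s7, s8} → {s0, s2, s4, s5, s6}.
Read 'x': {s0, s2, s4, s5, s6} → {s0, s1, s3, s4, s5, s7, s8}.
State s0 is in {s0, s1, s3, s4, s5, s7, s8}.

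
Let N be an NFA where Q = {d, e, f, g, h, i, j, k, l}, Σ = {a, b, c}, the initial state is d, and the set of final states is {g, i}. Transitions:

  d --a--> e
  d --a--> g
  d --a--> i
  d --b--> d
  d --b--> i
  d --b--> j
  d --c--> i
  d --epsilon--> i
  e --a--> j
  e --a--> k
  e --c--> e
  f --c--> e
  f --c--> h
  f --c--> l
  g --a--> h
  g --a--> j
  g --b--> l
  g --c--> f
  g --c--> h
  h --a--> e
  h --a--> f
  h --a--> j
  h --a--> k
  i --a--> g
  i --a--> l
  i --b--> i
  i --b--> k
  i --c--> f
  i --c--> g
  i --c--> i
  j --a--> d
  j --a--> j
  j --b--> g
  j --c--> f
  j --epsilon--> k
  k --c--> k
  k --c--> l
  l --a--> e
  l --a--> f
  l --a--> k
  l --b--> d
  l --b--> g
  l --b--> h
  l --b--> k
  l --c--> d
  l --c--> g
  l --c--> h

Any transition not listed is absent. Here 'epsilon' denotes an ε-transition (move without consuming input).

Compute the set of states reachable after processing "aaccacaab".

{d, g, h, i, j, k, l}

Start: ε-closure({d}) = {d, i}.
Read 'a': d→{e, g, i}, i→{g, l}; now {e, g, i, l}.
Read 'a': e→{j, k}, g→{h, j}, i→{g, l}, l→{e, f, k}; now {e, f, g, h, j, k, l}.
Read 'c': e→{e}, f→{e, h, l}, g→{f, h}, h→∅, j→{f}, k→{k, l}, l→{d, g, h}; union {d, e, f, g, h, k, l}; ε-closure = {d, e, f, g, h, i, k, l}.
Read 'c': d→{i}, e→{e}, f→{e, h, l}, g→{f, h}, h→∅, i→{f, g, i}, k→{k, l}, l→{d, g, h}; now {d, e, f, g, h, i, k, l}.
Read 'a': d→{e, g, i}, e→{j, k}, f→∅, g→{h, j}, h→{e, f, j, k}, i→{g, l}, k→∅, l→{e, f, k}; now {e, f, g, h, i, j, k, l}.
Read 'c': e→{e}, f→{e, h, l}, g→{f, h}, h→∅, i→{f, g, i}, j→{f}, k→{k, l}, l→{d, g, h}; now {d, e, f, g, h, i, k, l}.
Read 'a': d→{e, g, i}, e→{j, k}, f→∅, g→{h, j}, h→{e, f, j, k}, i→{g, l}, k→∅, l→{e, f, k}; now {e, f, g, h, i, j, k, l}.
Read 'a': e→{j, k}, f→∅, g→{h, j}, h→{e, f, j, k}, i→{g, l}, j→{d, j}, k→∅, l→{e, f, k}; union {d, e, f, g, h, j, k, l}; ε-closure = {d, e, f, g, h, i, j, k, l}.
Read 'b': d→{d, i, j}, e→∅, f→∅, g→{l}, h→∅, i→{i, k}, j→{g}, k→∅, l→{d, g, h, k}; now {d, g, h, i, j, k, l}.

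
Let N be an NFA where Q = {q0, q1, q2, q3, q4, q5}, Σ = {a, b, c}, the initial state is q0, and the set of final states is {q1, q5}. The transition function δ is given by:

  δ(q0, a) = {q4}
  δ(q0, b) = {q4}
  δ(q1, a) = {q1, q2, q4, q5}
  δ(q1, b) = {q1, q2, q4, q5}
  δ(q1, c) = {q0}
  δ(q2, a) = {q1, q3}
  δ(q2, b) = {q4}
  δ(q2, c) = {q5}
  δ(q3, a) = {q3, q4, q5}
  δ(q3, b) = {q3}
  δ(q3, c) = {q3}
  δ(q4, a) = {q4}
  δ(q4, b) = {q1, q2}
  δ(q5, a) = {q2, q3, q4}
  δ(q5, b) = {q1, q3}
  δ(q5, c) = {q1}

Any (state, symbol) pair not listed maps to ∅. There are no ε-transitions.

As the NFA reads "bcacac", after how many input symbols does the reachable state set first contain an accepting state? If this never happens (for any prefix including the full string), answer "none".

none

Start in {q0}.
Read 'b': q0→{q4}; now {q4}.
Read 'c': q4→∅; now ∅.
The set is empty and remains empty for the remaining 4 symbols.
No reachable set along the way intersects F.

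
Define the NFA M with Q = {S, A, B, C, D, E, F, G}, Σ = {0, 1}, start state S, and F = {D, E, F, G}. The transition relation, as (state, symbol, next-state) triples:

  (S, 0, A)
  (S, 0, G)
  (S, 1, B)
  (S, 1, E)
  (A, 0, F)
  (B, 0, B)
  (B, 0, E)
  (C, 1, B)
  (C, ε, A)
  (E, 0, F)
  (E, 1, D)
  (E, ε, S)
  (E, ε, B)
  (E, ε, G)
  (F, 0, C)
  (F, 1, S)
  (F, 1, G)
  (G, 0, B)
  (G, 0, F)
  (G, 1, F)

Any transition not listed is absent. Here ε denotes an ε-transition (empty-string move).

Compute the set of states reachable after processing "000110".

Start in {S}.
Read '0': S→{A, G}; now {A, G}.
Read '0': A→{F}, G→{B, F}; now {B, F}.
Read '0': B→{B, E}, F→{C}; union {B, C, E}; ε-closure = {S, A, B, C, E, G}.
Read '1': S→{B, E}, A→∅, B→∅, C→{B}, E→{D}, G→{F}; union {B, D, E, F}; ε-closure = {S, B, D, E, F, G}.
Read '1': S→{B, E}, B→∅, D→∅, E→{D}, F→{S, G}, G→{F}; now {S, B, D, E, F, G}.
Read '0': S→{A, G}, B→{B, E}, D→∅, E→{F}, F→{C}, G→{B, F}; union {A, B, C, E, F, G}; ε-closure = {S, A, B, C, E, F, G}.

{S, A, B, C, E, F, G}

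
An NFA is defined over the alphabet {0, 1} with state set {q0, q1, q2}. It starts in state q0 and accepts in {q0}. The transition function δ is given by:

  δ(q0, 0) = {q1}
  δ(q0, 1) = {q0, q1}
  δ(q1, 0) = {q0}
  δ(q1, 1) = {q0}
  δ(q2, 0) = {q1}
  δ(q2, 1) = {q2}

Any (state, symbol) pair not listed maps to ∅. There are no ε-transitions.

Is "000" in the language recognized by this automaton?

No

Start in {q0}.
Read '0': q0→{q1}; now {q1}.
Read '0': q1→{q0}; now {q0}.
Read '0': q0→{q1}; now {q1}.
The final set {q1} contains no accepting state.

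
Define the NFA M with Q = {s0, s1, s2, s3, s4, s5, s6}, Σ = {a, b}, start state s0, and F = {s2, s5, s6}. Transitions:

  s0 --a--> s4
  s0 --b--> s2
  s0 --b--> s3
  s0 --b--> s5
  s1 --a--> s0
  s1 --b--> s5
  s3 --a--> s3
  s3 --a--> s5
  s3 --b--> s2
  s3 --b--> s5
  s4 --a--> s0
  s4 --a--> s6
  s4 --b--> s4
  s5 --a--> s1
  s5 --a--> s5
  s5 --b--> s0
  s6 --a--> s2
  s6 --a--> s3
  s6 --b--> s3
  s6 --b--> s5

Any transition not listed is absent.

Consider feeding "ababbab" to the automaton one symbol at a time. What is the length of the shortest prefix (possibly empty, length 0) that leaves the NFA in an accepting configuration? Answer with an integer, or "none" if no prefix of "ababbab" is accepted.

3

Start in {s0}.
Read 'a': s0→{s4}; now {s4}.
Read 'b': s4→{s4}; now {s4}.
Read 'a': s4→{s0, s6}; now {s0, s6}.
None of the earlier sets intersect F, but {s0, s6} does.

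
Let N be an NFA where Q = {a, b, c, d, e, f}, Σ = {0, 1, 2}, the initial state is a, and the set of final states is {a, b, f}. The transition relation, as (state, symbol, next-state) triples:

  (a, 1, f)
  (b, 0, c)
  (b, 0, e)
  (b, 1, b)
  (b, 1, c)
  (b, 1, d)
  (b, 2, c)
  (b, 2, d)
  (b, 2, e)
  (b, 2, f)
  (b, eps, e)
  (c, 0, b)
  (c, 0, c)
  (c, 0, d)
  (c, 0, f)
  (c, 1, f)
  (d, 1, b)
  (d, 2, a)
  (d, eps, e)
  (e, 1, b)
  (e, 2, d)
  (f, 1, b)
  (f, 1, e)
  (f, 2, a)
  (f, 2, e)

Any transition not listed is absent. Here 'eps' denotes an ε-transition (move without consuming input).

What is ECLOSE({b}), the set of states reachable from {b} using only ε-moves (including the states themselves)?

{b, e}

Begin with {b}.
ε-move b → e; add e.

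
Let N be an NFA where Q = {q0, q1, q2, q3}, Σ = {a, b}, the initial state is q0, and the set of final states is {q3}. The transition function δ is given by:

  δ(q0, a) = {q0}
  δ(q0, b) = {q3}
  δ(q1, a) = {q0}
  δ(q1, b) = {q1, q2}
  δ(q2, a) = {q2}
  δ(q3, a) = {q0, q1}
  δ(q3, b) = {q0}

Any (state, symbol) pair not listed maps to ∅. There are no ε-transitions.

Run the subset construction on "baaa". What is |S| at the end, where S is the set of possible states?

1

Start in {q0}.
Read 'b': q0→{q3}; now {q3}.
Read 'a': q3→{q0, q1}; now {q0, q1}.
Read 'a': q0→{q0}, q1→{q0}; now {q0}.
Read 'a': q0→{q0}; now {q0}.
That set has 1 state.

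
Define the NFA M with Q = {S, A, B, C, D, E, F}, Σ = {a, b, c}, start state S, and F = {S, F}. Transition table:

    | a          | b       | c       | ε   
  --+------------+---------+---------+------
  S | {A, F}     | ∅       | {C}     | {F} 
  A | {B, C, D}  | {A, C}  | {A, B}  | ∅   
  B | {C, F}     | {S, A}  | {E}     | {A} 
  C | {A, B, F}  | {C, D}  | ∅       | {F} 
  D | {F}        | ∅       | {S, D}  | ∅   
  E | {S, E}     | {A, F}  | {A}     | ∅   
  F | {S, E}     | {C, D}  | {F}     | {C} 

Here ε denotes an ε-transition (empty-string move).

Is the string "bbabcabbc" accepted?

Start: ε-closure({S}) = {S, C, F}.
Read 'b': {S, C, F} → {C, D, F}.
Read 'b': {C, D, F} → {C, D, F}.
Read 'a': {C, D, F} → {S, A, B, C, E, F}.
Read 'b': {S, A, B, C, E, F} → {S, A, C, D, F}.
Read 'c': {S, A, C, D, F} → {S, A, B, C, D, F}.
Read 'a': {S, A, B, C, D, F} → {S, A, B, C, D, E, F}.
Read 'b': {S, A, B, C, D, E, F} → {S, A, C, D, F}.
Read 'b': {S, A, C, D, F} → {A, C, D, F}.
Read 'c': {A, C, D, F} → {S, A, B, C, D, F}.
The final set {S, A, B, C, D, F} contains the accepting states S, F.

Yes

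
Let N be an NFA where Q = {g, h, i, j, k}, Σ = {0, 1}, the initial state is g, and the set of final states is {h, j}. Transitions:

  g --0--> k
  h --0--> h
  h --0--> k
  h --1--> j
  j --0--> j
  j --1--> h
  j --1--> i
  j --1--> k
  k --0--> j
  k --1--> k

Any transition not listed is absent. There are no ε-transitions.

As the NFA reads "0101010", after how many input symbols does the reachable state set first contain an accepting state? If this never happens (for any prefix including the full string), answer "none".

3

Start in {g}.
Read '0': g→{k}; now {k}.
Read '1': k→{k}; now {k}.
Read '0': k→{j}; now {j}.
None of the earlier sets intersect F, but {j} does.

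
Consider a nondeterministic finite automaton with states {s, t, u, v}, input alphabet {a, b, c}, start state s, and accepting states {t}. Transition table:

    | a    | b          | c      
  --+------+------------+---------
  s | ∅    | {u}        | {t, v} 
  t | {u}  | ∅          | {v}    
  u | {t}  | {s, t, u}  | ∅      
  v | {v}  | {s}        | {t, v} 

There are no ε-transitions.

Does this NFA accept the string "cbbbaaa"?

Yes

Start in {s}.
Read 'c': {s} → {t, v}.
Read 'b': {t, v} → {s}.
Read 'b': {s} → {u}.
Read 'b': {u} → {s, t, u}.
Read 'a': {s, t, u} → {t, u}.
Read 'a': {t, u} → {t, u}.
Read 'a': {t, u} → {t, u}.
The final set {t, u} contains the accepting state t.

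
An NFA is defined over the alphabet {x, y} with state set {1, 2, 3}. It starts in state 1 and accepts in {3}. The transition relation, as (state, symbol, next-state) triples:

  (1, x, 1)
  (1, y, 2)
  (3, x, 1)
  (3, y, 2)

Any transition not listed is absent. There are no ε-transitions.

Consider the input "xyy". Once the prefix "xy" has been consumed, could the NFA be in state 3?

No

Start in {1}.
Read 'x': 1→{1}; now {1}.
Read 'y': 1→{2}; now {2}.
State 3 is not in {2}.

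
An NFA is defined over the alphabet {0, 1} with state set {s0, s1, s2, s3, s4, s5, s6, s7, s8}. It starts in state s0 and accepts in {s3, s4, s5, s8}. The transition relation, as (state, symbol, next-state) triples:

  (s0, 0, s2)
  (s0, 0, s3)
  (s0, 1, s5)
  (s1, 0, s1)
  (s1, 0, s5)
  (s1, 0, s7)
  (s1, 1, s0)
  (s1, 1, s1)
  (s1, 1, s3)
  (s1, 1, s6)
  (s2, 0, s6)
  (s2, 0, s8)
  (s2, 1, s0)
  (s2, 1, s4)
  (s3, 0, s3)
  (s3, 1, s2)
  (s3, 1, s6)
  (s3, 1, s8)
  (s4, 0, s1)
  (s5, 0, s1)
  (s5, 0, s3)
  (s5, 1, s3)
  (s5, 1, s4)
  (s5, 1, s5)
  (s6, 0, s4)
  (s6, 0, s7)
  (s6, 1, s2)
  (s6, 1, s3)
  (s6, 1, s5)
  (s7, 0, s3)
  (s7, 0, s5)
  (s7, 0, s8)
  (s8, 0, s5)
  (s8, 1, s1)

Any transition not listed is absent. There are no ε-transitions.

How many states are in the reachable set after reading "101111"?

Start in {s0}.
Read '1': {s0} → {s5}.
Read '0': {s5} → {s1, s3}.
Read '1': {s1, s3} → {s0, s1, s2, s3, s6, s8}.
Read '1': {s0, s1, s2, s3, s6, s8} → {s0, s1, s2, s3, s4, s5, s6, s8}.
Read '1': {s0, s1, s2, s3, s4, s5, s6, s8} → {s0, s1, s2, s3, s4, s5, s6, s8}.
Read '1': {s0, s1, s2, s3, s4, s5, s6, s8} → {s0, s1, s2, s3, s4, s5, s6, s8}.
That set has 8 states.

8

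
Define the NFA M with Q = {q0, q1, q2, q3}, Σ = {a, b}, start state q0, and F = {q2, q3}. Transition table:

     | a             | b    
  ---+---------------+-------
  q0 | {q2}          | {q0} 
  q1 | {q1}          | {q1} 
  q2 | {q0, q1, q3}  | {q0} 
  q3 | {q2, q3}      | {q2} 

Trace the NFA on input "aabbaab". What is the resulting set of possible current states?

{q0, q1, q2}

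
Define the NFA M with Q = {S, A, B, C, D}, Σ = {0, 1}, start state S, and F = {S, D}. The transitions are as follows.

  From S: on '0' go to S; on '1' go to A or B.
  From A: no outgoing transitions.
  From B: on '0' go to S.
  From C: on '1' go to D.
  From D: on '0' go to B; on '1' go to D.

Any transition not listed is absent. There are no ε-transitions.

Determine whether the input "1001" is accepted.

Start in {S}.
Read '1': {S} → {A, B}.
Read '0': {A, B} → {S}.
Read '0': {S} → {S}.
Read '1': {S} → {A, B}.
The final set {A, B} contains no accepting state.

No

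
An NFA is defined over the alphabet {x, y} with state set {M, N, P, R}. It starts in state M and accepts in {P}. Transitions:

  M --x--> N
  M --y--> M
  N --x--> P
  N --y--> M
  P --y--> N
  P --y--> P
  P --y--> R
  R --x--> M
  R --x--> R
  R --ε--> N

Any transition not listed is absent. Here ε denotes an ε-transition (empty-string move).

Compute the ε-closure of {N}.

Begin with {N}.
No ε-moves leave this set, so the closure equals the set itself.

{N}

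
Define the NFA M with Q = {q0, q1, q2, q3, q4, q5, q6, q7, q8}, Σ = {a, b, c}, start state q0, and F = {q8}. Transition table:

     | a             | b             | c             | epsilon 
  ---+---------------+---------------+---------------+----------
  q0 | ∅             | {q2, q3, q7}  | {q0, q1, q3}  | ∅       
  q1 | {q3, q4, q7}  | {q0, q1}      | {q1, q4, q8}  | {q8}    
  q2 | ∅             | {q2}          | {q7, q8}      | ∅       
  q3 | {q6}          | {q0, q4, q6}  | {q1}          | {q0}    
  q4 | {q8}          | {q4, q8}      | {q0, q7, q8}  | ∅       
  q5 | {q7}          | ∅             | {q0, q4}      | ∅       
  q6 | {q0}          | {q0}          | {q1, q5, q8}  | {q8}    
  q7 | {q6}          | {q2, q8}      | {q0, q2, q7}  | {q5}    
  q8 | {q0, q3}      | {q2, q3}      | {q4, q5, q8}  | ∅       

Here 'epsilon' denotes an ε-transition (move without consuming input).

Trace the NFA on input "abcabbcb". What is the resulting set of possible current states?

Start in {q0}.
Read 'a': {q0} → ∅.
The set is empty and remains empty for the remaining 7 symbols.

∅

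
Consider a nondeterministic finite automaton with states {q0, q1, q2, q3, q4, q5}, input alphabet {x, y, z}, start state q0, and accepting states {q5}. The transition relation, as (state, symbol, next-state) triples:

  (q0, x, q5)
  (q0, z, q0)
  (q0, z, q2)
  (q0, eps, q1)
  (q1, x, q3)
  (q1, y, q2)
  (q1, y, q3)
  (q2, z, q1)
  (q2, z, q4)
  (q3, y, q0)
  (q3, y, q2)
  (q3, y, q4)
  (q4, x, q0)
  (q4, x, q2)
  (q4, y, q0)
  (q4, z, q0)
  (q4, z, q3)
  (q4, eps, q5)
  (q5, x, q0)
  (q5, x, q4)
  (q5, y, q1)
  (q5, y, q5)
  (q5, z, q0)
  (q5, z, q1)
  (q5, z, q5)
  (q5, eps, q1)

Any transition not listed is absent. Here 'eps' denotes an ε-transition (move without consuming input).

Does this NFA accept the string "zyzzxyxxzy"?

Start: ε-closure({q0}) = {q0, q1}.
Read 'z': q0→{q0, q2}, q1→∅; union {q0, q2}; ε-closure = {q0, q1, q2}.
Read 'y': q0→∅, q1→{q2, q3}, q2→∅; now {q2, q3}.
Read 'z': q2→{q1, q4}, q3→∅; union {q1, q4}; ε-closure = {q1, q4, q5}.
Read 'z': q1→∅, q4→{q0, q3}, q5→{q0, q1, q5}; now {q0, q1, q3, q5}.
Read 'x': q0→{q5}, q1→{q3}, q3→∅, q5→{q0, q4}; union {q0, q3, q4, q5}; ε-closure = {q0, q1, q3, q4, q5}.
Read 'y': q0→∅, q1→{q2, q3}, q3→{q0, q2, q4}, q4→{q0}, q5→{q1, q5}; now {q0, q1, q2, q3, q4, q5}.
Read 'x': q0→{q5}, q1→{q3}, q2→∅, q3→∅, q4→{q0, q2}, q5→{q0, q4}; union {q0, q2, q3, q4, q5}; ε-closure = {q0, q1, q2, q3, q4, q5}.
Read 'x': q0→{q5}, q1→{q3}, q2→∅, q3→∅, q4→{q0, q2}, q5→{q0, q4}; union {q0, q2, q3, q4, q5}; ε-closure = {q0, q1, q2, q3, q4, q5}.
Read 'z': q0→{q0, q2}, q1→∅, q2→{q1, q4}, q3→∅, q4→{q0, q3}, q5→{q0, q1, q5}; now {q0, q1, q2, q3, q4, q5}.
Read 'y': q0→∅, q1→{q2, q3}, q2→∅, q3→{q0, q2, q4}, q4→{q0}, q5→{q1, q5}; now {q0, q1, q2, q3, q4, q5}.
The final set {q0, q1, q2, q3, q4, q5} contains the accepting state q5.

Yes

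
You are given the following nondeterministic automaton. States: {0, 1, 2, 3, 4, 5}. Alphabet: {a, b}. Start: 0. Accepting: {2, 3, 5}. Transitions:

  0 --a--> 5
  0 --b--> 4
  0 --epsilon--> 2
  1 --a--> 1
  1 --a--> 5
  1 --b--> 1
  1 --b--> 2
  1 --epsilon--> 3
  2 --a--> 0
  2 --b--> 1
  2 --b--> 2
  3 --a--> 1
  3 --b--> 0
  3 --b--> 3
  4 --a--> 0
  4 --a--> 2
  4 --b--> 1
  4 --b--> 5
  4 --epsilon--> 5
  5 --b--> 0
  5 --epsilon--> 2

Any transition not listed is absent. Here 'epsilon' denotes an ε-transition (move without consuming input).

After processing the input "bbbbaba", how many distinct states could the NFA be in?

5

Start: ε-closure({0}) = {0, 2}.
Read 'b': 0→{4}, 2→{1, 2}; union {1, 2, 4}; ε-closure = {1, 2, 3, 4, 5}.
Read 'b': 1→{1, 2}, 2→{1, 2}, 3→{0, 3}, 4→{1, 5}, 5→{0}; now {0, 1, 2, 3, 5}.
Read 'b': 0→{4}, 1→{1, 2}, 2→{1, 2}, 3→{0, 3}, 5→{0}; union {0, 1, 2, 3, 4}; ε-closure = {0, 1, 2, 3, 4, 5}.
Read 'b': 0→{4}, 1→{1, 2}, 2→{1, 2}, 3→{0, 3}, 4→{1, 5}, 5→{0}; now {0, 1, 2, 3, 4, 5}.
Read 'a': 0→{5}, 1→{1, 5}, 2→{0}, 3→{1}, 4→{0, 2}, 5→∅; union {0, 1, 2, 5}; ε-closure = {0, 1, 2, 3, 5}.
Read 'b': 0→{4}, 1→{1, 2}, 2→{1, 2}, 3→{0, 3}, 5→{0}; union {0, 1, 2, 3, 4}; ε-closure = {0, 1, 2, 3, 4, 5}.
Read 'a': 0→{5}, 1→{1, 5}, 2→{0}, 3→{1}, 4→{0, 2}, 5→∅; union {0, 1, 2, 5}; ε-closure = {0, 1, 2, 3, 5}.
That set has 5 states.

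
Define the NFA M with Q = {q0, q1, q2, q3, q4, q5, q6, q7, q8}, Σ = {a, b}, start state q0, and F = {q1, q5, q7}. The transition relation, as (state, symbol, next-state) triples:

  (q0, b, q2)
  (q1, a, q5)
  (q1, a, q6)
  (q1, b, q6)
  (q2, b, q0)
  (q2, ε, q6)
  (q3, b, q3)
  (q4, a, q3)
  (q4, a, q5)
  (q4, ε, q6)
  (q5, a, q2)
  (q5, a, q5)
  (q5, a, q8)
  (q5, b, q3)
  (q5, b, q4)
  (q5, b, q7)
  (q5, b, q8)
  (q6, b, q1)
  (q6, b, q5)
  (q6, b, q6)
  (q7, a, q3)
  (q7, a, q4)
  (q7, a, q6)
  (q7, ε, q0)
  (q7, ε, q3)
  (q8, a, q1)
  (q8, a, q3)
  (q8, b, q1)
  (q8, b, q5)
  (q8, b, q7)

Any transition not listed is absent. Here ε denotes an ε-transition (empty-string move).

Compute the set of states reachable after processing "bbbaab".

{q0, q1, q3, q4, q5, q6, q7, q8}

Start in {q0}.
Read 'b': {q0} → {q2, q6}.
Read 'b': {q2, q6} → {q0, q1, q5, q6}.
Read 'b': {q0, q1, q5, q6} → {q0, q1, q2, q3, q4, q5, q6, q7, q8}.
Read 'a': {q0, q1, q2, q3, q4, q5, q6, q7, q8} → {q1, q2, q3, q4, q5, q6, q8}.
Read 'a': {q1, q2, q3, q4, q5, q6, q8} → {q1, q2, q3, q5, q6, q8}.
Read 'b': {q1, q2, q3, q5, q6, q8} → {q0, q1, q3, q4, q5, q6, q7, q8}.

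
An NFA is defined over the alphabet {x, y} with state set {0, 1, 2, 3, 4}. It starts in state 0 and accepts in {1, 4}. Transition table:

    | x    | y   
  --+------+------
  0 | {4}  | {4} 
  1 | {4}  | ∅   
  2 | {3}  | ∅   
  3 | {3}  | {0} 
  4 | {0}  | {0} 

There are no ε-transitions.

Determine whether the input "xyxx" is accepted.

No

Start in {0}.
Read 'x': 0→{4}; now {4}.
Read 'y': 4→{0}; now {0}.
Read 'x': 0→{4}; now {4}.
Read 'x': 4→{0}; now {0}.
The final set {0} contains no accepting state.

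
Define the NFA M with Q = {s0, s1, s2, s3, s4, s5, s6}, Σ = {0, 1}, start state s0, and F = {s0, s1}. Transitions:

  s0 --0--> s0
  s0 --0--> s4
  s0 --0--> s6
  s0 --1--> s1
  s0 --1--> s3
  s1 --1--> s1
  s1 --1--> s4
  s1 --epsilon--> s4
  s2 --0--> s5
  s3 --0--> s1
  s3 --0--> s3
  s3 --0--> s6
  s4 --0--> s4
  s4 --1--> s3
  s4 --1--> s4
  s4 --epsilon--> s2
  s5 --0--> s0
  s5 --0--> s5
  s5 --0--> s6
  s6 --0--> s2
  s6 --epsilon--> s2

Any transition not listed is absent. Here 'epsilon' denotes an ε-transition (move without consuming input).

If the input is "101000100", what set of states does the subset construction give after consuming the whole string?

{s0, s1, s2, s3, s4, s5, s6}

Start in {s0}.
Read '1': s0→{s1, s3}; union {s1, s3}; ε-closure = {s1, s2, s3, s4}.
Read '0': s1→∅, s2→{s5}, s3→{s1, s3, s6}, s4→{s4}; union {s1, s3, s4, s5, s6}; ε-closure = {s1, s2, s3, s4, s5, s6}.
Read '1': s1→{s1, s4}, s2→∅, s3→∅, s4→{s3, s4}, s5→∅, s6→∅; union {s1, s3, s4}; ε-closure = {s1, s2, s3, s4}.
Read '0': s1→∅, s2→{s5}, s3→{s1, s3, s6}, s4→{s4}; union {s1, s3, s4, s5, s6}; ε-closure = {s1, s2, s3, s4, s5, s6}.
Read '0': s1→∅, s2→{s5}, s3→{s1, s3, s6}, s4→{s4}, s5→{s0, s5, s6}, s6→{s2}; now {s0, s1, s2, s3, s4, s5, s6}.
Read '0': s0→{s0, s4, s6}, s1→∅, s2→{s5}, s3→{s1, s3, s6}, s4→{s4}, s5→{s0, s5, s6}, s6→{s2}; now {s0, s1, s2, s3, s4, s5, s6}.
Read '1': s0→{s1, s3}, s1→{s1, s4}, s2→∅, s3→∅, s4→{s3, s4}, s5→∅, s6→∅; union {s1, s3, s4}; ε-closure = {s1, s2, s3, s4}.
Read '0': s1→∅, s2→{s5}, s3→{s1, s3, s6}, s4→{s4}; union {s1, s3, s4, s5, s6}; ε-closure = {s1, s2, s3, s4, s5, s6}.
Read '0': s1→∅, s2→{s5}, s3→{s1, s3, s6}, s4→{s4}, s5→{s0, s5, s6}, s6→{s2}; now {s0, s1, s2, s3, s4, s5, s6}.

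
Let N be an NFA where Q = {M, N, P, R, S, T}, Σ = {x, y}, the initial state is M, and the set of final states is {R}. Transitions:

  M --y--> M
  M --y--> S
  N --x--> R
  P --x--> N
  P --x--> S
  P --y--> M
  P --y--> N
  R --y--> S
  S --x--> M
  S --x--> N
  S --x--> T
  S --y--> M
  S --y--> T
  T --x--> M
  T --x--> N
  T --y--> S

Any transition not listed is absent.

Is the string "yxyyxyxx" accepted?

Yes

Start in {M}.
Read 'y': {M} → {M, S}.
Read 'x': {M, S} → {M, N, T}.
Read 'y': {M, N, T} → {M, S}.
Read 'y': {M, S} → {M, S, T}.
Read 'x': {M, S, T} → {M, N, T}.
Read 'y': {M, N, T} → {M, S}.
Read 'x': {M, S} → {M, N, T}.
Read 'x': {M, N, T} → {M, N, R}.
The final set {M, N, R} contains the accepting state R.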